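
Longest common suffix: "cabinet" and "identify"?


Word 1: "cabinet"
Word 2: "identify"
Comparing from end:
  Pos -1: 't' != 'y' (stop)
LCS = "" (length 0)


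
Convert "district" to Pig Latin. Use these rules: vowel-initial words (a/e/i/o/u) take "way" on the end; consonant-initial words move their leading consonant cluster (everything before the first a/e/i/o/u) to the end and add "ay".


Word: "district"
Starts with consonant(s) → move to end, add 'ay'
Consonant cluster: "d"
Pig Latin = "istrictday"


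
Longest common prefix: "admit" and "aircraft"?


Word 1: "admit"
Word 2: "aircraft"
Comparing from start:
  Pos 0: 'a' == 'a'
  Pos 1: 'd' != 'i' (stop)
LCP = "a" (length 1)


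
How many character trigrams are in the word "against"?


Word: "against" (length 7)
Number of 3-grams = length - 3 + 1 = 7 - 3 + 1
= 5


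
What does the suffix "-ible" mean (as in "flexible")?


Suffix: -ible
As in: flexible -> flex + -ible
Meaning = capable of


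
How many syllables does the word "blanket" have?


Word: "blanket"
Syllable breakdown: blan / ket
Counting: 2 parts
= 2 syllables


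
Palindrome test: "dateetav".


Word: "dateetav"
Reversed: "vateetad"
Forward == Backward? dateetav != vateetad
Palindrome = No


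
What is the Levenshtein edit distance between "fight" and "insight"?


Word 1: "fight" (length 5)
Word 2: "insight" (length 7)
One optimal edit sequence (insert/delete/substitute each cost 1):
  1. insert 'i'  (+1)
  2. insert 'n'  (+1)
  3. substitute 'f' -> 's'  (+1)
  4. keep 'i'
  5. keep 'g'
  6. keep 'h'
  7. keep 't'
Total edit operations: 3
Edit distance = 3


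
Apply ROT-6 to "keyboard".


Word: "keyboard"
Shift: 6
Each letter → (letter + shift) mod 26:
  'k' (10) + 6 = 16 → 'q'
  'e' (4) + 6 = 10 → 'k'
  'y' (24) + 6 = 4 → 'e'
  'b' (1) + 6 = 7 → 'h'
  'o' (14) + 6 = 20 → 'u'
  'a' (0) + 6 = 6 → 'g'
  'r' (17) + 6 = 23 → 'x'
  'd' (3) + 6 = 9 → 'j'
Result = "qkehugxj"


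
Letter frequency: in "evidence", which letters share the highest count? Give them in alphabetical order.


Word: "evidence"
Letter counts:
  'c': 1
  'd': 1
  'e': 3
  'i': 1
  'n': 1
  'v': 1
Maximum count = 3
Most frequent = 'e' (3 times each)


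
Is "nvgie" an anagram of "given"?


Word 1: "given" → sorted: eginv
Word 2: "nvgie" → sorted: eginv
Same letters? eginv == eginv
Anagram = Yes


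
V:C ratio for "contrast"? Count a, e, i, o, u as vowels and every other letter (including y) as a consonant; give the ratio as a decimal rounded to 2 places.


Word: "contrast"
Vowels (a,e,i,o,u): 2
Consonants: 6
Ratio = 2/6
= 0.33


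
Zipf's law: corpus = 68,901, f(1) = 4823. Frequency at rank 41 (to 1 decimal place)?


Zipf's law: f(r) = f(1) / r
f(1) = 4823
f(41) = 4823 / 41
= 117.6 occurrences


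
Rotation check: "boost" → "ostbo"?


Word: "boost", Candidate: "ostbo"
Method: check if candidate is substring of word+word
"boostboost" contains "ostbo"? Yes
Is rotation = Yes


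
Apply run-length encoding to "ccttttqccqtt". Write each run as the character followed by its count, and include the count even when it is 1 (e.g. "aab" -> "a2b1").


String: "ccttttqccqtt"
Scanning for consecutive runs:
  'c' x 2
  't' x 4
  'q' x 1
  'c' x 2
  'q' x 1
  't' x 2
RLE = "c2t4q1c2q1t2"


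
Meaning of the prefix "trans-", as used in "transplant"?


Prefix: trans-
As in: transplant -> trans- + plant
Meaning = across


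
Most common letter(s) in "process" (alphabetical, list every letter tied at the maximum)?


Word: "process"
Letter counts:
  'c': 1
  'e': 1
  'o': 1
  'p': 1
  'r': 1
  's': 2
Maximum count = 2
Most frequent = 's' (2 times each)


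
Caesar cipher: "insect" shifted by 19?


Word: "insect"
Shift: 19
Each letter → (letter + shift) mod 26:
  'i' (8) + 19 = 1 → 'b'
  'n' (13) + 19 = 6 → 'g'
  's' (18) + 19 = 11 → 'l'
  'e' (4) + 19 = 23 → 'x'
  'c' (2) + 19 = 21 → 'v'
  't' (19) + 19 = 12 → 'm'
Result = "bglxvm"


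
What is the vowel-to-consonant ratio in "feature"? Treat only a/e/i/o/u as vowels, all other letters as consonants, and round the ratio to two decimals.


Word: "feature"
Vowels (a,e,i,o,u): 4
Consonants: 3
Ratio = 4/3
= 1.33


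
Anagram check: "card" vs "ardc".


Word 1: "card" → sorted: acdr
Word 2: "ardc" → sorted: acdr
Same letters? acdr == acdr
Anagram = Yes


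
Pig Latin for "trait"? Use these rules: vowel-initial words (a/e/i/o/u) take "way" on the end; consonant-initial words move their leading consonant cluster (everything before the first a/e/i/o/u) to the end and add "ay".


Word: "trait"
Starts with consonant(s) → move to end, add 'ay'
Consonant cluster: "tr"
Pig Latin = "aittray"


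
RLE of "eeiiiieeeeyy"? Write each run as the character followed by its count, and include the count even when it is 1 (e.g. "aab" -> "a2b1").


String: "eeiiiieeeeyy"
Scanning for consecutive runs:
  'e' x 2
  'i' x 4
  'e' x 4
  'y' x 2
RLE = "e2i4e4y2"


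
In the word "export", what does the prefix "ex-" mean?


Prefix: ex-
As in: export -> ex- + port
Meaning = out / former


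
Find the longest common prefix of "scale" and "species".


Word 1: "scale"
Word 2: "species"
Comparing from start:
  Pos 0: 's' == 's'
  Pos 1: 'c' != 'p' (stop)
LCP = "s" (length 1)


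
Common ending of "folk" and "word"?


Word 1: "folk"
Word 2: "word"
Comparing from end:
  Pos -1: 'k' != 'd' (stop)
LCS = "" (length 0)


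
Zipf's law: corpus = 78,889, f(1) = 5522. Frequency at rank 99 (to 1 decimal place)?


Zipf's law: f(r) = f(1) / r
f(1) = 5522
f(99) = 5522 / 99
= 55.8 occurrences


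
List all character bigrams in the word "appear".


Word: "appear" (length 6)
Number of bigrams = 6 - 2 + 1 = 5
  Position 0: "ap"
  Position 1: "pp"
  Position 2: "pe"
  Position 3: "ea"
  Position 4: "ar"
Bigrams = "ap", "pp", "pe", "ea", "ar"


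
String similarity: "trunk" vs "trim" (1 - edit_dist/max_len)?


Word 1: "trunk" (length 5)
Word 2: "trim" (length 4)
One optimal edit sequence:
  1. keep 't'
  2. keep 'r'
  3. delete 'u'  (+1)
  4. substitute 'n' -> 'i'  (+1)
  5. substitute 'k' -> 'm'  (+1)
Edit distance = 3
Max length = max(5, 4) = 5
Similarity = 1 - 3/5
= 0.4000


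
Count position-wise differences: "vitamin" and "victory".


Comparing character by character (same length = 7):
  Pos 0: 'v' vs 'v' =
  Pos 1: 'i' vs 'i' =
  Pos 2: 't' vs 'c' !=
  Pos 3: 'a' vs 't' !=
  Pos 4: 'm' vs 'o' !=
  Pos 5: 'i' vs 'r' !=
  Pos 6: 'n' vs 'y' !=
Hamming distance = 5


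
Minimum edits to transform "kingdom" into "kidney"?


Word 1: "kingdom" (length 7)
Word 2: "kidney" (length 6)
One optimal edit sequence (insert/delete/substitute each cost 1):
  1. keep 'k'
  2. keep 'i'
  3. delete 'n'  (+1)
  4. substitute 'g' -> 'd'  (+1)
  5. substitute 'd' -> 'n'  (+1)
  6. substitute 'o' -> 'e'  (+1)
  7. substitute 'm' -> 'y'  (+1)
Total edit operations: 5
Edit distance = 5


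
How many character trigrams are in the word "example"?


Word: "example" (length 7)
Number of 3-grams = length - 3 + 1 = 7 - 3 + 1
= 5


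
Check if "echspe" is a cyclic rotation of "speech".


Word: "speech", Candidate: "echspe"
Method: check if candidate is substring of word+word
"speechspeech" contains "echspe"? Yes
Is rotation = Yes


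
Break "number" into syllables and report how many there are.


Word: "number"
Syllable breakdown: num-ber
Counting: 2 parts
= 2 syllables


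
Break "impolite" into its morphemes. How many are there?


Word: "impolite"
Morphemes: im- / polite
Each morpheme carries meaning
= 2 morphemes


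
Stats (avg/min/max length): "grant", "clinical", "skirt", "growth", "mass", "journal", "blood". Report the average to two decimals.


Lengths: "grant"=5, "clinical"=8, "skirt"=5, "growth"=6, "mass"=4, "journal"=7, "blood"=5
Sum = 40, Count = 7
Average = 40/7 = 5.71
= avg=5.71, min=4, max=8


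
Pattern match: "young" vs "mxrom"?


Pattern of "young": [0, 1, 2, 3, 4]
Pattern of "mxrom": [0, 1, 2, 3, 0]
Patterns do not match
Same pattern = No


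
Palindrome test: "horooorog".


Word: "horooorog"
Reversed: "goroooroh"
Forward == Backward? horooorog != goroooroh
Palindrome = No


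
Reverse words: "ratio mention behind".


Original: "ratio mention behind"
Words (1..n): ratio | mention | behind
Reversed (n..1): behind | mention | ratio
Result = "behind mention ratio"


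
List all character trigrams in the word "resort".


Word: "resort" (length 6)
Number of trigrams = 6 - 3 + 1 = 4
  Position 0: "res"
  Position 1: "eso"
  Position 2: "sor"
  Position 3: "ort"
Trigrams = "res", "eso", "sor", "ort"


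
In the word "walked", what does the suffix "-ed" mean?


Suffix: -ed
Example: walked (walk + -ed)
Meaning = past tense


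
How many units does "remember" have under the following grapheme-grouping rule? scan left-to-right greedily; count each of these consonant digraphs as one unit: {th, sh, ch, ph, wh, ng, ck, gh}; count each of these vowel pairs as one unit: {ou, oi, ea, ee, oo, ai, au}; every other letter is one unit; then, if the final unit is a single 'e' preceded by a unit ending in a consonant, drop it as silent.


Word: "remember" (8 letters)
Left-to-right scan:
  [1] 'r' (letter)
  [2] 'e' (letter)
  [3] 'm' (letter)
  [4] 'e' (letter)
  [5] 'm' (letter)
  [6] 'b' (letter)
  [7] 'e' (letter)
  [8] 'r' (letter)
Units from scan: 8
Sound units = 8 units


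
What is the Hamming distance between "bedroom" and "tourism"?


Comparing character by character (same length = 7):
  Pos 0: 'b' vs 't' !=
  Pos 1: 'e' vs 'o' !=
  Pos 2: 'd' vs 'u' !=
  Pos 3: 'r' vs 'r' =
  Pos 4: 'o' vs 'i' !=
  Pos 5: 'o' vs 's' !=
  Pos 6: 'm' vs 'm' =
Hamming distance = 5


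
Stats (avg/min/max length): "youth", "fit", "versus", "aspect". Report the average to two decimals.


Lengths: "youth"=5, "fit"=3, "versus"=6, "aspect"=6
Sum = 20, Count = 4
Average = 20/4 = 5.00
= avg=5.00, min=3, max=6


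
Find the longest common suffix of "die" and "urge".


Word 1: "die"
Word 2: "urge"
Comparing from end:
  Pos -1: 'e' == 'e'
  Pos -2: 'i' != 'g' (stop)
LCS = "e" (length 1)


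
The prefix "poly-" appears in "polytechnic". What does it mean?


Prefix: poly-
Example: polytechnic (poly- + technic)
Meaning = many


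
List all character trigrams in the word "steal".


Word: "steal" (length 5)
Number of trigrams = 5 - 3 + 1 = 3
  Position 0: "ste"
  Position 1: "tea"
  Position 2: "eal"
Trigrams = "ste", "tea", "eal"


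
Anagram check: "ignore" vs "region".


Word 1: "ignore" → sorted: eginor
Word 2: "region" → sorted: eginor
Same letters? eginor == eginor
Anagram = Yes


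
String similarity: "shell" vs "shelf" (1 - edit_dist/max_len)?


Word 1: "shell" (length 5)
Word 2: "shelf" (length 5)
One optimal edit sequence:
  1. keep 's'
  2. keep 'h'
  3. keep 'e'
  4. keep 'l'
  5. substitute 'l' -> 'f'  (+1)
Edit distance = 1
Max length = max(5, 5) = 5
Similarity = 1 - 1/5
= 0.8000


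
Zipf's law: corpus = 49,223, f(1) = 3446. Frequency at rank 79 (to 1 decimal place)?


Zipf's law: f(r) = f(1) / r
f(1) = 3446
f(79) = 3446 / 79
= 43.6 occurrences


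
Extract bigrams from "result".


Word: "result" (length 6)
Number of bigrams = 6 - 2 + 1 = 5
  Position 0: "re"
  Position 1: "es"
  Position 2: "su"
  Position 3: "ul"
  Position 4: "lt"
Bigrams = "re", "es", "su", "ul", "lt"


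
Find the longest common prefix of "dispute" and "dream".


Word 1: "dispute"
Word 2: "dream"
Comparing from start:
  Pos 0: 'd' == 'd'
  Pos 1: 'i' != 'r' (stop)
LCP = "d" (length 1)


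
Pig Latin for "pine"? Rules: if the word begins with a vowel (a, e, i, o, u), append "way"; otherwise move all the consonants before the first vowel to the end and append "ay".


Word: "pine"
Starts with consonant(s) → move to end, add 'ay'
Consonant cluster: "p"
Pig Latin = "inepay"


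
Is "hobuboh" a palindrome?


Word: "hobuboh"
Reversed: "hobuboh"
Forward == Backward? hobuboh == hobuboh
Palindrome = Yes


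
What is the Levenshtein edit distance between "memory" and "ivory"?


Word 1: "memory" (length 6)
Word 2: "ivory" (length 5)
One optimal edit sequence (insert/delete/substitute each cost 1):
  1. delete 'm'  (+1)
  2. substitute 'e' -> 'i'  (+1)
  3. substitute 'm' -> 'v'  (+1)
  4. keep 'o'
  5. keep 'r'
  6. keep 'y'
Total edit operations: 3
Edit distance = 3


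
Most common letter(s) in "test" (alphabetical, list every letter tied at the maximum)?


Word: "test"
Letter counts:
  'e': 1
  's': 1
  't': 2
Maximum count = 2
Most frequent = 't' (2 times each)


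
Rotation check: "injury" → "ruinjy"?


Word: "injury", Candidate: "ruinjy"
Method: check if candidate is substring of word+word
"injuryinjury" contains "ruinjy"? No
Is rotation = No


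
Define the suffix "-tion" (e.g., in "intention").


Suffix: -tion
Example: intention (intend + -tion, with a spelling change)
Meaning = act or process


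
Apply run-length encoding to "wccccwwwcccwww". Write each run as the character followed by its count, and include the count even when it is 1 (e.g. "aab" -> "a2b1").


String: "wccccwwwcccwww"
Scanning for consecutive runs:
  'w' x 1
  'c' x 4
  'w' x 3
  'c' x 3
  'w' x 3
RLE = "w1c4w3c3w3"


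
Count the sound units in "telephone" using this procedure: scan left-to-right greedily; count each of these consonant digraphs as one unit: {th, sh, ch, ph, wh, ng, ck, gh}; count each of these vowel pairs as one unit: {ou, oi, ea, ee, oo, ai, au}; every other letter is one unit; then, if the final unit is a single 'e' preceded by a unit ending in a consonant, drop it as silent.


Word: "telephone" (9 letters)
Left-to-right scan:
  [1] 't' (letter)
  [2] 'e' (letter)
  [3] 'l' (letter)
  [4] 'e' (letter)
  [5] 'ph' (digraph)
  [6] 'o' (letter)
  [7] 'n' (letter)
  [8] 'e' (letter)
Units from scan: 8
Final unit is 'e' after a consonant -> drop as silent (-1)
Sound units = 7 units


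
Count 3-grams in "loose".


Word: "loose" (length 5)
Number of 3-grams = length - 3 + 1 = 5 - 3 + 1
= 3


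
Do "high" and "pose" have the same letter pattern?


Pattern of "high": [0, 1, 2, 0]
Pattern of "pose": [0, 1, 2, 3]
Patterns do not match
Same pattern = No


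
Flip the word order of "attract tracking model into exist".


Original: "attract tracking model into exist"
Words (1..n): attract | tracking | model | into | exist
Reversed (n..1): exist | into | model | tracking | attract
Result = "exist into model tracking attract"


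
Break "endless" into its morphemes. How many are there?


Word: "endless"
Morphemes: end | -less
Each morpheme carries meaning
= 2 morphemes


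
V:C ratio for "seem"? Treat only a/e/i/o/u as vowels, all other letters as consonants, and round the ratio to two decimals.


Word: "seem"
Vowels (a,e,i,o,u): 2
Consonants: 2
Ratio = 2/2
= 1.00


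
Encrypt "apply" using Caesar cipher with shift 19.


Word: "apply"
Shift: 19
Each letter → (letter + shift) mod 26:
  'a' (0) + 19 = 19 → 't'
  'p' (15) + 19 = 8 → 'i'
  'p' (15) + 19 = 8 → 'i'
  'l' (11) + 19 = 4 → 'e'
  'y' (24) + 19 = 17 → 'r'
Result = "tiier"


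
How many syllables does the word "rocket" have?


Word: "rocket"
Syllable breakdown: rock / et
Counting: 2 parts
= 2 syllables


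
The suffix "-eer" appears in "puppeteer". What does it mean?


Suffix: -eer
Example: puppeteer (puppet + -eer)
Meaning = one who is concerned with


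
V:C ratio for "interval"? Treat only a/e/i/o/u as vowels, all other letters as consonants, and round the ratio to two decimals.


Word: "interval"
Vowels (a,e,i,o,u): 3
Consonants: 5
Ratio = 3/5
= 0.60


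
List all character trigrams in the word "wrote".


Word: "wrote" (length 5)
Number of trigrams = 5 - 3 + 1 = 3
  Position 0: "wro"
  Position 1: "rot"
  Position 2: "ote"
Trigrams = "wro", "rot", "ote"


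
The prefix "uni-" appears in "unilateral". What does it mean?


Prefix: uni-
Example: unilateral = uni- + lateral
Meaning = one


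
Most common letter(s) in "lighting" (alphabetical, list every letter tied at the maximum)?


Word: "lighting"
Letter counts:
  'g': 2
  'h': 1
  'i': 2
  'l': 1
  'n': 1
  't': 1
Maximum count = 2
Most frequent = 'g', 'i' (2 times each)


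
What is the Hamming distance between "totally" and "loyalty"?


Comparing character by character (same length = 7):
  Pos 0: 't' vs 'l' !=
  Pos 1: 'o' vs 'o' =
  Pos 2: 't' vs 'y' !=
  Pos 3: 'a' vs 'a' =
  Pos 4: 'l' vs 'l' =
  Pos 5: 'l' vs 't' !=
  Pos 6: 'y' vs 'y' =
Hamming distance = 3


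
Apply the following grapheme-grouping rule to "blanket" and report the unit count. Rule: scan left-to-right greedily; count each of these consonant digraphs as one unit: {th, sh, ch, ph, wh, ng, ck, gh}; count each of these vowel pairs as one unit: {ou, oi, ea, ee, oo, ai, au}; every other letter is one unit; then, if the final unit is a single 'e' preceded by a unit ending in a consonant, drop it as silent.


Word: "blanket" (7 letters)
Left-to-right scan:
  (1) 'b' (letter)
  (2) 'l' (letter)
  (3) 'a' (letter)
  (4) 'n' (letter)
  (5) 'k' (letter)
  (6) 'e' (letter)
  (7) 't' (letter)
Units from scan: 7
Sound units = 7 units


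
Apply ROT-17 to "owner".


Word: "owner"
Shift: 17
Each letter → (letter + shift) mod 26:
  'o' (14) + 17 = 5 → 'f'
  'w' (22) + 17 = 13 → 'n'
  'n' (13) + 17 = 4 → 'e'
  'e' (4) + 17 = 21 → 'v'
  'r' (17) + 17 = 8 → 'i'
Result = "fnevi"


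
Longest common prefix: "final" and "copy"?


Word 1: "final"
Word 2: "copy"
Comparing from start:
  Pos 0: 'f' != 'c' (stop)
LCP = "" (length 0)


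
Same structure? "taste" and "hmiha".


Pattern of "taste": [0, 1, 2, 0, 3]
Pattern of "hmiha": [0, 1, 2, 0, 3]
Patterns match
Same pattern = Yes


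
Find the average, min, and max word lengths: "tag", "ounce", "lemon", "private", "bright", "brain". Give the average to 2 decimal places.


Lengths: "tag"=3, "ounce"=5, "lemon"=5, "private"=7, "bright"=6, "brain"=5
Sum = 31, Count = 6
Average = 31/6 = 5.17
= avg=5.17, min=3, max=7


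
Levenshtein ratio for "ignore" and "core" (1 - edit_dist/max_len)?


Word 1: "ignore" (length 6)
Word 2: "core" (length 4)
One optimal edit sequence:
  1. delete 'i'  (+1)
  2. delete 'g'  (+1)
  3. substitute 'n' -> 'c'  (+1)
  4. keep 'o'
  5. keep 'r'
  6. keep 'e'
Edit distance = 3
Max length = max(6, 4) = 6
Similarity = 1 - 3/6
= 0.5000


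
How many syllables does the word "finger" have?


Word: "finger"
Syllable breakdown: fin / ger
Counting: 2 parts
= 2 syllables


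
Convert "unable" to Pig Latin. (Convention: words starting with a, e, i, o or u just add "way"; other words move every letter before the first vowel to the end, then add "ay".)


Word: "unable"
Starts with vowel → add 'way'
Pig Latin = "unableway"


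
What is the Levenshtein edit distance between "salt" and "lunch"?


Word 1: "salt" (length 4)
Word 2: "lunch" (length 5)
One optimal edit sequence (insert/delete/substitute each cost 1):
  1. insert 'l'  (+1)
  2. substitute 's' -> 'u'  (+1)
  3. substitute 'a' -> 'n'  (+1)
  4. substitute 'l' -> 'c'  (+1)
  5. substitute 't' -> 'h'  (+1)
Total edit operations: 5
Edit distance = 5


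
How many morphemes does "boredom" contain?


Word: "boredom"
Morphemes: bore | -dom
Each morpheme carries meaning
= 2 morphemes


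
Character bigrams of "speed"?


Word: "speed" (length 5)
Number of bigrams = 5 - 2 + 1 = 4
  Position 0: "sp"
  Position 1: "pe"
  Position 2: "ee"
  Position 3: "ed"
Bigrams = "sp", "pe", "ee", "ed"


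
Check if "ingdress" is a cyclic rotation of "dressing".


Word: "dressing", Candidate: "ingdress"
Method: check if candidate is substring of word+word
"dressingdressing" contains "ingdress"? Yes
Is rotation = Yes


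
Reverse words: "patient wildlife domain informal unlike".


Original: "patient wildlife domain informal unlike"
Words (1..n): patient | wildlife | domain | informal | unlike
Reversed (n..1): unlike | informal | domain | wildlife | patient
Result = "unlike informal domain wildlife patient"


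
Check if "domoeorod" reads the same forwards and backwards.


Word: "domoeorod"
Reversed: "doroeomod"
Forward == Backward? domoeorod != doroeomod
Palindrome = No


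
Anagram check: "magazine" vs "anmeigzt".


Word 1: "magazine" → sorted: aaegimnz
Word 2: "anmeigzt" → sorted: aegimntz
Same letters? aaegimnz != aegimntz
Anagram = No


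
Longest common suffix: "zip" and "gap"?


Word 1: "zip"
Word 2: "gap"
Comparing from end:
  Pos -1: 'p' == 'p'
  Pos -2: 'i' != 'a' (stop)
LCS = "p" (length 1)


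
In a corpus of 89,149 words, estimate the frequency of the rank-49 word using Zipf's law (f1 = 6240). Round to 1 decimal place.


Zipf's law: f(r) = f(1) / r
f(1) = 6240
f(49) = 6240 / 49
= 127.3 occurrences


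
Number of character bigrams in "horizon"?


Word: "horizon" (length 7)
Number of 2-grams = length - 2 + 1 = 7 - 2 + 1
= 6


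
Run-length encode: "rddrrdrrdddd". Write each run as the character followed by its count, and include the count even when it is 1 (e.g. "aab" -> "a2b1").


String: "rddrrdrrdddd"
Scanning for consecutive runs:
  'r' x 1
  'd' x 2
  'r' x 2
  'd' x 1
  'r' x 2
  'd' x 4
RLE = "r1d2r2d1r2d4"


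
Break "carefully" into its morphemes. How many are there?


Word: "carefully"
Morphemes: care | -ful | -ly
Each morpheme carries meaning
= 3 morphemes


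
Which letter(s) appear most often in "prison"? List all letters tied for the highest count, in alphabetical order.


Word: "prison"
Letter counts:
  'i': 1
  'n': 1
  'o': 1
  'p': 1
  'r': 1
  's': 1
Maximum count = 1
Most frequent = 'i', 'n', 'o', 'p', 'r', 's' (1 time each)


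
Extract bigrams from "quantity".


Word: "quantity" (length 8)
Number of bigrams = 8 - 2 + 1 = 7
  Position 0: "qu"
  Position 1: "ua"
  Position 2: "an"
  Position 3: "nt"
  Position 4: "ti"
  Position 5: "it"
  Position 6: "ty"
Bigrams = "qu", "ua", "an", "nt", "ti", "it", "ty"


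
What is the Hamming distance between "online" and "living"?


Comparing character by character (same length = 6):
  Pos 0: 'o' vs 'l' !=
  Pos 1: 'n' vs 'i' !=
  Pos 2: 'l' vs 'v' !=
  Pos 3: 'i' vs 'i' =
  Pos 4: 'n' vs 'n' =
  Pos 5: 'e' vs 'g' !=
Hamming distance = 4


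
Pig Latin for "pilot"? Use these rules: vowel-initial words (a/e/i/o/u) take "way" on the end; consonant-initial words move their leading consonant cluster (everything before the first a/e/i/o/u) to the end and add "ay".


Word: "pilot"
Starts with consonant(s) → move to end, add 'ay'
Consonant cluster: "p"
Pig Latin = "ilotpay"


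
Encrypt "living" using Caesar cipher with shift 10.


Word: "living"
Shift: 10
Each letter → (letter + shift) mod 26:
  'l' (11) + 10 = 21 → 'v'
  'i' (8) + 10 = 18 → 's'
  'v' (21) + 10 = 5 → 'f'
  'i' (8) + 10 = 18 → 's'
  'n' (13) + 10 = 23 → 'x'
  'g' (6) + 10 = 16 → 'q'
Result = "vsfsxq"


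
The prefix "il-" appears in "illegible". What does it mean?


Prefix: il-
Example: illegible = il- + legible
Meaning = not


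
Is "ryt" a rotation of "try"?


Word: "try", Candidate: "ryt"
Method: check if candidate is substring of word+word
"trytry" contains "ryt"? Yes
Is rotation = Yes


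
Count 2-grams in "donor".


Word: "donor" (length 5)
Number of 2-grams = length - 2 + 1 = 5 - 2 + 1
= 4


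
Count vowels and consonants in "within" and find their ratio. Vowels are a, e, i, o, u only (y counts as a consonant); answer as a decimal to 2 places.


Word: "within"
Vowels (a,e,i,o,u): 2
Consonants: 4
Ratio = 2/4
= 0.50


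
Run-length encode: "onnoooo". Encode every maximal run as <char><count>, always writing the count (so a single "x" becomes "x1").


String: "onnoooo"
Scanning for consecutive runs:
  'o' x 1
  'n' x 2
  'o' x 4
RLE = "o1n2o4"


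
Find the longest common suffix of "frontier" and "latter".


Word 1: "frontier"
Word 2: "latter"
Comparing from end:
  Pos -1: 'r' == 'r'
  Pos -2: 'e' == 'e'
  Pos -3: 'i' != 't' (stop)
LCS = "er" (length 2)


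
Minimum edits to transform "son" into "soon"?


Word 1: "son" (length 3)
Word 2: "soon" (length 4)
One optimal edit sequence (insert/delete/substitute each cost 1):
  1. keep 's'
  2. insert 'o'  (+1)
  3. keep 'o'
  4. keep 'n'
Total edit operations: 1
Edit distance = 1


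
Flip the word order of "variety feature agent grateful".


Original: "variety feature agent grateful"
Words (1..n): variety | feature | agent | grateful
Reversed (n..1): grateful | agent | feature | variety
Result = "grateful agent feature variety"


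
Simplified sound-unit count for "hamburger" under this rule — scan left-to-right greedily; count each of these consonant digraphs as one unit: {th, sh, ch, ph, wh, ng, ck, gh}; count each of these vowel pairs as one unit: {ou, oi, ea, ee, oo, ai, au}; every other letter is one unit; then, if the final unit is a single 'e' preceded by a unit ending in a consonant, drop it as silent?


Word: "hamburger" (9 letters)
Left-to-right scan:
  1. 'h' (letter)
  2. 'a' (letter)
  3. 'm' (letter)
  4. 'b' (letter)
  5. 'u' (letter)
  6. 'r' (letter)
  7. 'g' (letter)
  8. 'e' (letter)
  9. 'r' (letter)
Units from scan: 9
Sound units = 9 units


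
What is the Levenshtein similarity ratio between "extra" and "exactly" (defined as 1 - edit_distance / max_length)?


Word 1: "extra" (length 5)
Word 2: "exactly" (length 7)
One optimal edit sequence:
  1. keep 'e'
  2. keep 'x'
  3. insert 'a'  (+1)
  4. insert 'c'  (+1)
  5. keep 't'
  6. substitute 'r' -> 'l'  (+1)
  7. substitute 'a' -> 'y'  (+1)
Edit distance = 4
Max length = max(5, 7) = 7
Similarity = 1 - 4/7
= 0.4286


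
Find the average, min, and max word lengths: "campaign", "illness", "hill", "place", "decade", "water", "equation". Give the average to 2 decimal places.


Lengths: "campaign"=8, "illness"=7, "hill"=4, "place"=5, "decade"=6, "water"=5, "equation"=8
Sum = 43, Count = 7
Average = 43/7 = 6.14
= avg=6.14, min=4, max=8


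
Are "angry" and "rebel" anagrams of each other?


Word 1: "angry" → sorted: agnry
Word 2: "rebel" → sorted: beelr
Same letters? agnry != beelr
Anagram = No


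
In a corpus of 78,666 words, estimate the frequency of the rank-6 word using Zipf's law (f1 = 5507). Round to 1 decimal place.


Zipf's law: f(r) = f(1) / r
f(1) = 5507
f(6) = 5507 / 6
= 917.8 occurrences


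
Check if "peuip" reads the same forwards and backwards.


Word: "peuip"
Reversed: "piuep"
Forward == Backward? peuip != piuep
Palindrome = No


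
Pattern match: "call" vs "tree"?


Pattern of "call": [0, 1, 2, 2]
Pattern of "tree": [0, 1, 2, 2]
Patterns match
Same pattern = Yes


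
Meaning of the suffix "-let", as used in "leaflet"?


Suffix: -let
Example: leaflet (leaf + -let)
Meaning = small


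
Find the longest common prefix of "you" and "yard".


Word 1: "you"
Word 2: "yard"
Comparing from start:
  Pos 0: 'y' == 'y'
  Pos 1: 'o' != 'a' (stop)
LCP = "y" (length 1)


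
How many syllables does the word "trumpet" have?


Word: "trumpet"
Syllable breakdown: trum | pet
Counting: 2 parts
= 2 syllables


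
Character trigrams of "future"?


Word: "future" (length 6)
Number of trigrams = 6 - 3 + 1 = 4
  Position 0: "fut"
  Position 1: "utu"
  Position 2: "tur"
  Position 3: "ure"
Trigrams = "fut", "utu", "tur", "ure"


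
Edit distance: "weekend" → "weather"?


Word 1: "weekend" (length 7)
Word 2: "weather" (length 7)
One optimal edit sequence (insert/delete/substitute each cost 1):
  1. keep 'w'
  2. keep 'e'
  3. substitute 'e' -> 'a'  (+1)
  4. substitute 'k' -> 't'  (+1)
  5. substitute 'e' -> 'h'  (+1)
  6. substitute 'n' -> 'e'  (+1)
  7. substitute 'd' -> 'r'  (+1)
Total edit operations: 5
Edit distance = 5


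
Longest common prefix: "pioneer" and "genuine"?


Word 1: "pioneer"
Word 2: "genuine"
Comparing from start:
  Pos 0: 'p' != 'g' (stop)
LCP = "" (length 0)


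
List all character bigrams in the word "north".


Word: "north" (length 5)
Number of bigrams = 5 - 2 + 1 = 4
  Position 0: "no"
  Position 1: "or"
  Position 2: "rt"
  Position 3: "th"
Bigrams = "no", "or", "rt", "th"


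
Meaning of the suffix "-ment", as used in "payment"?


Suffix: -ment
Example: payment = pay + -ment
Meaning = result of action


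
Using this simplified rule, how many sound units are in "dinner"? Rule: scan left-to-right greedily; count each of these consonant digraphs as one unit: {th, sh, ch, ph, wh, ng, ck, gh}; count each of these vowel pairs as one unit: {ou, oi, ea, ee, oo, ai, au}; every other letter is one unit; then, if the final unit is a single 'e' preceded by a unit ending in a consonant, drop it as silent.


Word: "dinner" (6 letters)
Left-to-right scan:
  (1) 'd' (letter)
  (2) 'i' (letter)
  (3) 'n' (letter)
  (4) 'n' (letter)
  (5) 'e' (letter)
  (6) 'r' (letter)
Units from scan: 6
Sound units = 6 units


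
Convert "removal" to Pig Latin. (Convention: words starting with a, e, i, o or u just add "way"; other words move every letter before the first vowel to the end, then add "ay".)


Word: "removal"
Starts with consonant(s) → move to end, add 'ay'
Consonant cluster: "r"
Pig Latin = "emovalray"


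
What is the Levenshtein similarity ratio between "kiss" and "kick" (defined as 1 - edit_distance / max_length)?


Word 1: "kiss" (length 4)
Word 2: "kick" (length 4)
One optimal edit sequence:
  1. keep 'k'
  2. keep 'i'
  3. substitute 's' -> 'c'  (+1)
  4. substitute 's' -> 'k'  (+1)
Edit distance = 2
Max length = max(4, 4) = 4
Similarity = 1 - 2/4
= 0.5000


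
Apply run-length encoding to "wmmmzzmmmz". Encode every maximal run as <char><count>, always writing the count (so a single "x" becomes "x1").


String: "wmmmzzmmmz"
Scanning for consecutive runs:
  'w' x 1
  'm' x 3
  'z' x 2
  'm' x 3
  'z' x 1
RLE = "w1m3z2m3z1"


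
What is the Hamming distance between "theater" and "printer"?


Comparing character by character (same length = 7):
  Pos 0: 't' vs 'p' !=
  Pos 1: 'h' vs 'r' !=
  Pos 2: 'e' vs 'i' !=
  Pos 3: 'a' vs 'n' !=
  Pos 4: 't' vs 't' =
  Pos 5: 'e' vs 'e' =
  Pos 6: 'r' vs 'r' =
Hamming distance = 4


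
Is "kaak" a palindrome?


Word: "kaak"
Reversed: "kaak"
Forward == Backward? kaak == kaak
Palindrome = Yes


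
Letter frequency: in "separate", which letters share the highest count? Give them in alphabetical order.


Word: "separate"
Letter counts:
  'a': 2
  'e': 2
  'p': 1
  'r': 1
  's': 1
  't': 1
Maximum count = 2
Most frequent = 'a', 'e' (2 times each)


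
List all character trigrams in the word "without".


Word: "without" (length 7)
Number of trigrams = 7 - 3 + 1 = 5
  Position 0: "wit"
  Position 1: "ith"
  Position 2: "tho"
  Position 3: "hou"
  Position 4: "out"
Trigrams = "wit", "ith", "tho", "hou", "out"


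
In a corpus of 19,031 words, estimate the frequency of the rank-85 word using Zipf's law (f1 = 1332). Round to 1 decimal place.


Zipf's law: f(r) = f(1) / r
f(1) = 1332
f(85) = 1332 / 85
= 15.7 occurrences


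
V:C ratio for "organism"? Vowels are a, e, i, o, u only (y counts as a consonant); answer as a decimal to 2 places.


Word: "organism"
Vowels (a,e,i,o,u): 3
Consonants: 5
Ratio = 3/5
= 0.60


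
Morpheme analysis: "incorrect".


Word: "incorrect"
Morphemes: in- + correct
Each morpheme carries meaning
= 2 morphemes


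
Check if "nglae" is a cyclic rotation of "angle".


Word: "angle", Candidate: "nglae"
Method: check if candidate is substring of word+word
"angleangle" contains "nglae"? No
Is rotation = No


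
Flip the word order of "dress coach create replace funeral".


Original: "dress coach create replace funeral"
Words (1..n): dress | coach | create | replace | funeral
Reversed (n..1): funeral | replace | create | coach | dress
Result = "funeral replace create coach dress"


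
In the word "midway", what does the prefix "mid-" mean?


Prefix: mid-
As in: midway -> mid- + way
Meaning = middle


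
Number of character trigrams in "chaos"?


Word: "chaos" (length 5)
Number of 3-grams = length - 3 + 1 = 5 - 3 + 1
= 3


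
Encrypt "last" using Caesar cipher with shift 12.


Word: "last"
Shift: 12
Each letter → (letter + shift) mod 26:
  'l' (11) + 12 = 23 → 'x'
  'a' (0) + 12 = 12 → 'm'
  's' (18) + 12 = 4 → 'e'
  't' (19) + 12 = 5 → 'f'
Result = "xmef"


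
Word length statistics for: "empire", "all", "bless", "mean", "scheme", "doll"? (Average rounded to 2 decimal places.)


Lengths: "empire"=6, "all"=3, "bless"=5, "mean"=4, "scheme"=6, "doll"=4
Sum = 28, Count = 6
Average = 28/6 = 4.67
= avg=4.67, min=3, max=6


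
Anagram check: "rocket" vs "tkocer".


Word 1: "rocket" → sorted: cekort
Word 2: "tkocer" → sorted: cekort
Same letters? cekort == cekort
Anagram = Yes


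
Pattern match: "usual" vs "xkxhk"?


Pattern of "usual": [0, 1, 0, 2, 3]
Pattern of "xkxhk": [0, 1, 0, 2, 1]
Patterns do not match
Same pattern = No


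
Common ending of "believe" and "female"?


Word 1: "believe"
Word 2: "female"
Comparing from end:
  Pos -1: 'e' == 'e'
  Pos -2: 'v' != 'l' (stop)
LCS = "e" (length 1)


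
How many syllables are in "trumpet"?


Word: "trumpet"
Syllable breakdown: trum / pet
Counting: 2 parts
= 2 syllables


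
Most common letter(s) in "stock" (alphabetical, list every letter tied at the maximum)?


Word: "stock"
Letter counts:
  'c': 1
  'k': 1
  'o': 1
  's': 1
  't': 1
Maximum count = 1
Most frequent = 'c', 'k', 'o', 's', 't' (1 time each)


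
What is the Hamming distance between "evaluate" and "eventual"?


Comparing character by character (same length = 8):
  Pos 0: 'e' vs 'e' =
  Pos 1: 'v' vs 'v' =
  Pos 2: 'a' vs 'e' !=
  Pos 3: 'l' vs 'n' !=
  Pos 4: 'u' vs 't' !=
  Pos 5: 'a' vs 'u' !=
  Pos 6: 't' vs 'a' !=
  Pos 7: 'e' vs 'l' !=
Hamming distance = 6


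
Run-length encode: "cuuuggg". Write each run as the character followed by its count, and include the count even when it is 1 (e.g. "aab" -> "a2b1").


String: "cuuuggg"
Scanning for consecutive runs:
  'c' x 1
  'u' x 3
  'g' x 3
RLE = "c1u3g3"


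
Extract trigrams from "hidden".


Word: "hidden" (length 6)
Number of trigrams = 6 - 3 + 1 = 4
  Position 0: "hid"
  Position 1: "idd"
  Position 2: "dde"
  Position 3: "den"
Trigrams = "hid", "idd", "dde", "den"


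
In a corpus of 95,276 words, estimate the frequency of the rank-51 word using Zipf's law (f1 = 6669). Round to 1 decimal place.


Zipf's law: f(r) = f(1) / r
f(1) = 6669
f(51) = 6669 / 51
= 130.8 occurrences


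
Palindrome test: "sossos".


Word: "sossos"
Reversed: "sossos"
Forward == Backward? sossos == sossos
Palindrome = Yes


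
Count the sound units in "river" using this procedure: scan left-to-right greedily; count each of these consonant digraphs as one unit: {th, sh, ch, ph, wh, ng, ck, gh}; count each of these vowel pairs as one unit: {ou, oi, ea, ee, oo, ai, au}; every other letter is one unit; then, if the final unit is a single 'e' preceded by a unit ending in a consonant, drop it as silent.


Word: "river" (5 letters)
Left-to-right scan:
  1. 'r' (letter)
  2. 'i' (letter)
  3. 'v' (letter)
  4. 'e' (letter)
  5. 'r' (letter)
Units from scan: 5
Sound units = 5 units


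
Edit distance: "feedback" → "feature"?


Word 1: "feedback" (length 8)
Word 2: "feature" (length 7)
One optimal edit sequence (insert/delete/substitute each cost 1):
  1. keep 'f'
  2. delete 'e'  (+1)
  3. keep 'e'
  4. substitute 'd' -> 'a'  (+1)
  5. substitute 'b' -> 't'  (+1)
  6. substitute 'a' -> 'u'  (+1)
  7. substitute 'c' -> 'r'  (+1)
  8. substitute 'k' -> 'e'  (+1)
Total edit operations: 6
Edit distance = 6


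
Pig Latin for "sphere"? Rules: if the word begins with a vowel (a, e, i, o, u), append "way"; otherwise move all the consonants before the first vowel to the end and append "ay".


Word: "sphere"
Starts with consonant(s) → move to end, add 'ay'
Consonant cluster: "sph"
Pig Latin = "eresphay"


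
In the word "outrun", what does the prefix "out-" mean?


Prefix: out-
Example: outrun (out- + run)
Meaning = surpass


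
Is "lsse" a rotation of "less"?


Word: "less", Candidate: "lsse"
Method: check if candidate is substring of word+word
"lessless" contains "lsse"? No
Is rotation = No


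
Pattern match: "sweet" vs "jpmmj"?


Pattern of "sweet": [0, 1, 2, 2, 3]
Pattern of "jpmmj": [0, 1, 2, 2, 0]
Patterns do not match
Same pattern = No


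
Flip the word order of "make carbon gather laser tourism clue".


Original: "make carbon gather laser tourism clue"
Words (1..n): make | carbon | gather | laser | tourism | clue
Reversed (n..1): clue | tourism | laser | gather | carbon | make
Result = "clue tourism laser gather carbon make"


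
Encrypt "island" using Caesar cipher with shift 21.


Word: "island"
Shift: 21
Each letter → (letter + shift) mod 26:
  'i' (8) + 21 = 3 → 'd'
  's' (18) + 21 = 13 → 'n'
  'l' (11) + 21 = 6 → 'g'
  'a' (0) + 21 = 21 → 'v'
  'n' (13) + 21 = 8 → 'i'
  'd' (3) + 21 = 24 → 'y'
Result = "dngviy"


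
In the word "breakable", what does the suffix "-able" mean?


Suffix: -able
As in: breakable -> break + -able
Meaning = capable of


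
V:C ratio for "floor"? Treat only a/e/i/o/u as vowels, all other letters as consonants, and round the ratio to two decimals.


Word: "floor"
Vowels (a,e,i,o,u): 2
Consonants: 3
Ratio = 2/3
= 0.67


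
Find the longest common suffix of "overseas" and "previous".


Word 1: "overseas"
Word 2: "previous"
Comparing from end:
  Pos -1: 's' == 's'
  Pos -2: 'a' != 'u' (stop)
LCS = "s" (length 1)


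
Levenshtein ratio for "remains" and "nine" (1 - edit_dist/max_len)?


Word 1: "remains" (length 7)
Word 2: "nine" (length 4)
One optimal edit sequence:
  1. delete 'r'  (+1)
  2. delete 'e'  (+1)
  3. delete 'm'  (+1)
  4. substitute 'a' -> 'n'  (+1)
  5. keep 'i'
  6. keep 'n'
  7. substitute 's' -> 'e'  (+1)
Edit distance = 5
Max length = max(7, 4) = 7
Similarity = 1 - 5/7
= 0.2857


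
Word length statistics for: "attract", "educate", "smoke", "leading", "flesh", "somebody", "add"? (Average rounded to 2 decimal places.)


Lengths: "attract"=7, "educate"=7, "smoke"=5, "leading"=7, "flesh"=5, "somebody"=8, "add"=3
Sum = 42, Count = 7
Average = 42/7 = 6.00
= avg=6.00, min=3, max=8


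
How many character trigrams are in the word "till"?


Word: "till" (length 4)
Number of 3-grams = length - 3 + 1 = 4 - 3 + 1
= 2


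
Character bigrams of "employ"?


Word: "employ" (length 6)
Number of bigrams = 6 - 2 + 1 = 5
  Position 0: "em"
  Position 1: "mp"
  Position 2: "pl"
  Position 3: "lo"
  Position 4: "oy"
Bigrams = "em", "mp", "pl", "lo", "oy"


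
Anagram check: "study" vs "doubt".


Word 1: "study" → sorted: dstuy
Word 2: "doubt" → sorted: bdotu
Same letters? dstuy != bdotu
Anagram = No


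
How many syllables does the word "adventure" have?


Word: "adventure"
Syllable breakdown: ad | ven | ture
Counting: 3 parts
= 3 syllables


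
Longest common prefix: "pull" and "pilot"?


Word 1: "pull"
Word 2: "pilot"
Comparing from start:
  Pos 0: 'p' == 'p'
  Pos 1: 'u' != 'i' (stop)
LCP = "p" (length 1)


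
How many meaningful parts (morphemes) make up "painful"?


Word: "painful"
Morphemes: pain + -ful
Each morpheme carries meaning
= 2 morphemes


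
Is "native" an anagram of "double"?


Word 1: "double" → sorted: bdelou
Word 2: "native" → sorted: aeintv
Same letters? bdelou != aeintv
Anagram = No


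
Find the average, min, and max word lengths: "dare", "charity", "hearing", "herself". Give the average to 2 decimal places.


Lengths: "dare"=4, "charity"=7, "hearing"=7, "herself"=7
Sum = 25, Count = 4
Average = 25/4 = 6.25
= avg=6.25, min=4, max=7
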